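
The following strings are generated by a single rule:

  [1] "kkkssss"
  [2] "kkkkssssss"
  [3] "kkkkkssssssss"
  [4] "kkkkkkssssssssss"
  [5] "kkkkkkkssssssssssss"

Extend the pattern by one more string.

kkkkkkkkssssssssssssss

Term n consists of n+1 k's, followed by 2n s's, where the shown terms are n = 2, 3, 4, 5, 6.
At n = 7 the blocks have lengths 8, 14.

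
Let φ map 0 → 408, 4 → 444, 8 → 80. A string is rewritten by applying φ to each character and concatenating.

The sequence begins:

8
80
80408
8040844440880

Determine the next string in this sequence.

80408444408804444444444444088080408

Applying the rule to each of the 13 symbols of 8040844440880 gives the pieces 80 408 444 408 80 444 444 444 444 408 80 80 408, which concatenate to the answer.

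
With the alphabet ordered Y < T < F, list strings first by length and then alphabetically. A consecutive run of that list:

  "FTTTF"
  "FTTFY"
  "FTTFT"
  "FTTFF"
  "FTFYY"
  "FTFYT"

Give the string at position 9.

Advancing 3 positions from FTFYT through FTFYT → FTFYF → FTFTY reaches term 9.

FTFTT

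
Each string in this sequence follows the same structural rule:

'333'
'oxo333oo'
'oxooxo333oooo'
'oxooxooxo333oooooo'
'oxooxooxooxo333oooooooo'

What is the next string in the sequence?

oxooxooxooxooxo333oooooooooo

Every step adds oxo to the front and oo to the end of the previous string.
One more step from oxooxooxooxo333oooooooo gives the answer.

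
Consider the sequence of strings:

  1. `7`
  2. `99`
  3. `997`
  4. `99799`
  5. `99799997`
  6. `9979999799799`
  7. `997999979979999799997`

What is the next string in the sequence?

9979999799799997999979979999799799

This is a Fibonacci-style word recurrence s(k) = s(k−1)·s(k−2): e.g. 99·7 = 997.
So term 8 is 997999979979999799997·9979999799799.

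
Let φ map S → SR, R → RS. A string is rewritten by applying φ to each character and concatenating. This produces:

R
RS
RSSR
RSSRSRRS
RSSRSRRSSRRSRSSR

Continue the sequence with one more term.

Rewriting the 16 symbols of RSSRSRRSSRRSRSSR one by one yields RS SR SR RS SR RS RS SR SR RS RS SR RS SR SR RS; concatenated:

RSSRSRRSSRRSRSSRSRRSRSSRRSSRSRRS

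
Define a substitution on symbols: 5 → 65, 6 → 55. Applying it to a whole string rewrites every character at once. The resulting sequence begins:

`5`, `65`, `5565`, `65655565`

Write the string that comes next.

5565556565655565

Rewriting each symbol of 65655565: 6→55, 5→65, 6→55, 5→65, 5→65, 5→65, 6→55, 5→65, which concatenates to 55 65 55 65 65 65 55 65.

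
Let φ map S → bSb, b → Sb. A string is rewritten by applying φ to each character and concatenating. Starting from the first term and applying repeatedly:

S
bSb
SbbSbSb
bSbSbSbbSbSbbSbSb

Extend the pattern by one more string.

SbbSbSbbSbSbbSbSbSbbSbSbbSbSbSbbSbSbbSbSb

Replace each of the 17 characters of bSbSbSbbSbSbbSbSb in place — Sb bSb Sb bSb Sb bSb Sb Sb bSb Sb bSb Sb Sb bSb Sb bSb Sb — and concatenate.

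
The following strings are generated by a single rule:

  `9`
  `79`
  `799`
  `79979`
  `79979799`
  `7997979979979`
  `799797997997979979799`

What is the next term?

This is a Fibonacci-style word recurrence s(k) = s(k−1)·s(k−2): e.g. 79·9 = 799.
The next term joins 799797997997979979799 and 7997979979979.

7997979979979799797997997979979979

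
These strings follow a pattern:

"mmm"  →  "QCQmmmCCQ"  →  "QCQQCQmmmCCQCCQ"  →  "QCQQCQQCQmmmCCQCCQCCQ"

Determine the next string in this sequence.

QCQQCQQCQQCQmmmCCQCCQCCQCCQ

s(k+1) = QCQ·s(k)·CCQ, so each term gains QCQ as a prefix and CCQ as a suffix.
One more step from QCQQCQQCQmmmCCQCCQCCQ gives the answer.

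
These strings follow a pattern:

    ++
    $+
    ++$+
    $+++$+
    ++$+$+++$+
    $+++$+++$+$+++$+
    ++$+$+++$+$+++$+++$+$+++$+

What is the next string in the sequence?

$+++$+++$+$+++$+++$+$+++$+$+++$+++$+$+++$+

From term 3 onward, concatenate the second-to-last term with the last: ++·$+ = ++$+, $+·++$+ = $+++$+, …
The next term joins $+++$+++$+$+++$+ and ++$+$+++$+$+++$+++$+$+++$+.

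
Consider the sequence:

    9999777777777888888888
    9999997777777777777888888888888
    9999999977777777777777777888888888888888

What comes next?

9999999999777777777777777777777888888888888888888

Each string has the form 9^{2n} 7^{4n+1} 8^{3n+3}, where the shown terms are n = 2, 3, 4.
At n = 5 the blocks have lengths 10, 21, 18.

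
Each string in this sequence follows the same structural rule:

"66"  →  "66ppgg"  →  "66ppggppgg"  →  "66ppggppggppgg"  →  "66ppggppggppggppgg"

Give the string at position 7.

The strings grow by a fixed suffix ppgg each time.
From 66ppggppggppggppgg, 2 further steps: 66ppggppggppggppgg → 66ppggppggppggppggppgg → (answer).

66ppggppggppggppggppggppgg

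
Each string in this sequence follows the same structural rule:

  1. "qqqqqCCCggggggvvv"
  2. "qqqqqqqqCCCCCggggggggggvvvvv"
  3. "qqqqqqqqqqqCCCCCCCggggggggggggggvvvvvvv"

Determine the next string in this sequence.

qqqqqqqqqqqqqqCCCCCCCCCggggggggggggggggggvvvvvvvvv

Term n consists of 3n+2 q's, followed by 2n+1 C's, followed by 4n+2 g's, followed by 2n+1 v's (n = 1, 2, …).
Setting n = 4 gives 14, 9, 18, 9 characters in each block.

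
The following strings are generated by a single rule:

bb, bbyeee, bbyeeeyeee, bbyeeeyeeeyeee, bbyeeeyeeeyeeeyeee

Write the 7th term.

Each term is the previous one with yeee appended.
From bbyeeeyeeeyeeeyeee, 2 further steps: bbyeeeyeeeyeeeyeee → bbyeeeyeeeyeeeyeeeyeee → (answer).

bbyeeeyeeeyeeeyeeeyeeeyeee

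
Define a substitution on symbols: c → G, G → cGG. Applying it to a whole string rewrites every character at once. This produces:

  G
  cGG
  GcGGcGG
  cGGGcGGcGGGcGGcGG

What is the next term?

Applying the rule to each of the 17 symbols of cGGGcGGcGGGcGGcGG gives the pieces G cGG cGG cGG G cGG cGG G cGG cGG cGG G cGG cGG G cGG cGG, which concatenate to the answer.

GcGGcGGcGGGcGGcGGGcGGcGGcGGGcGGcGGGcGGcGG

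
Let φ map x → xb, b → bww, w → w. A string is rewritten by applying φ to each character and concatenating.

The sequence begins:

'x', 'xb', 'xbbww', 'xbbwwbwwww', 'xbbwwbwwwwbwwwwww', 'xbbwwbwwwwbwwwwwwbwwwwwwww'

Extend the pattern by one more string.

xbbwwbwwwwbwwwwwwbwwwwwwwwbwwwwwwwwww

Applying the rule to each of the 26 symbols of xbbwwbwwwwbwwwwwwbwwwwwwww gives the pieces xb bww bww w w bww w w w w bww w w w w w w bww w w w w w w w w, which concatenate to the answer.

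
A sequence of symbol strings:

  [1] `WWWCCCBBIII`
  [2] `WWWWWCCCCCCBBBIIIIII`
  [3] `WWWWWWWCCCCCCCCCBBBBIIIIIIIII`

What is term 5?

WWWWWWWWWWWCCCCCCCCCCCCCCCBBBBBBIIIIIIIIIIIIIII

Each string has the form W^{2n+1} C^{3n} B^{n+1} I^{3n} (n = 1, 2, …).
At n = 5 the blocks have lengths 11, 15, 6, 15.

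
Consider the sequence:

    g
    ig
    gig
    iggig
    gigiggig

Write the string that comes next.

Each term (from the third on) is the two preceding terms concatenated in order: term 3 = g·ig = gig.
The next term joins iggig and gigiggig.

iggiggigiggig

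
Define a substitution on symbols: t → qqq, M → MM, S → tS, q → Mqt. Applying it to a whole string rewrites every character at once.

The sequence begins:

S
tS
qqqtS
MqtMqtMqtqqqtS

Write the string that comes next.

Applying the rule to each of the 14 symbols of MqtMqtMqtqqqtS gives the pieces MM Mqt qqq MM Mqt qqq MM Mqt qqq Mqt Mqt Mqt qqq tS, which concatenate to the answer.

MMMqtqqqMMMqtqqqMMMqtqqqMqtMqtMqtqqqtS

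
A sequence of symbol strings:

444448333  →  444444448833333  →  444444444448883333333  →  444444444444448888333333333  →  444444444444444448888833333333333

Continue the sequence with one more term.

444444444444444444448888883333333333333

Each string has the form 4^{3n+2} 8^{n} 3^{2n+1} (n = 1, 2, …).
For the next term, n = 6, so the run lengths are 20, 6, 13.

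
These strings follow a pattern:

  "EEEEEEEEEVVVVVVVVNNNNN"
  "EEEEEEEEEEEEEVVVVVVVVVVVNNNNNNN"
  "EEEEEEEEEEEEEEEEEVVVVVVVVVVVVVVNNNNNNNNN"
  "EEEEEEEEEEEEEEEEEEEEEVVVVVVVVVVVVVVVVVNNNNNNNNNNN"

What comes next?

EEEEEEEEEEEEEEEEEEEEEEEEEVVVVVVVVVVVVVVVVVVVVNNNNNNNNNNNNN

Term n consists of 4n+1 E's, followed by 3n+2 V's, followed by 2n+1 N's, where the shown terms are n = 2, 3, 4, 5.
For the next term, n = 6, so the run lengths are 25, 20, 13.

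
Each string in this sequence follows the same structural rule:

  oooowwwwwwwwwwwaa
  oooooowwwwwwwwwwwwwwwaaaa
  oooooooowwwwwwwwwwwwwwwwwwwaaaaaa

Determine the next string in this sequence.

The n-th term is 2n o's then 4n+3 w's then 2n-2 a's, where the shown terms are n = 2, 3, 4.
Setting n = 5 gives 10, 23, 8 characters in each block.

oooooooooowwwwwwwwwwwwwwwwwwwwwwwaaaaaaaa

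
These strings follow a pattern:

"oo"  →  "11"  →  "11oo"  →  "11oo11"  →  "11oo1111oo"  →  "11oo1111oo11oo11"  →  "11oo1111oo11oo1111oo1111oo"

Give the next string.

11oo1111oo11oo1111oo1111oo11oo1111oo11oo11

From term 3 onward, concatenate the last term with the second-to-last: 11·oo = 11oo, 11oo·11 = 11oo11, …
Continuing: 11oo1111oo11oo1111oo1111oo · 11oo1111oo11oo11 gives term 8.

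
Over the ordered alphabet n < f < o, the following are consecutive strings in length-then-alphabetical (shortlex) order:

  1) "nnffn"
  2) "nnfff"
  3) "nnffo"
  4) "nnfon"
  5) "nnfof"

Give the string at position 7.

nnonn

Stepping forward 2 times from nnfof: nnfof → nnfoo, then the target.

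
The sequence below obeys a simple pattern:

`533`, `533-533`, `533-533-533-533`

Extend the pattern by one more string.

Every step duplicates the string with '-' between the halves.
So the next term is two copies of 533-533-533-533 with '-' between the halves.

533-533-533-533-533-533-533-533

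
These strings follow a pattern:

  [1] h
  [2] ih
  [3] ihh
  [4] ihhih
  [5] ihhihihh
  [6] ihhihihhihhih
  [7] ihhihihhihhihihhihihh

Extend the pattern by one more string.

This is a Fibonacci-style word recurrence s(k) = s(k−1)·s(k−2): e.g. ih·h = ihh.
So term 8 is ihhihihhihhihihhihihh·ihhihihhihhih.

ihhihihhihhihihhihihhihhihihhihhih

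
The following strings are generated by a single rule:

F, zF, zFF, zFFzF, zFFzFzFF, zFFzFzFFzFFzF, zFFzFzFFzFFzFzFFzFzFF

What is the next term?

zFFzFzFFzFFzFzFFzFzFFzFFzFzFFzFFzF

This is a Fibonacci-style word recurrence s(k) = s(k−1)·s(k−2): e.g. zF·F = zFF.
The next term joins zFFzFzFFzFFzFzFFzFzFF and zFFzFzFFzFFzF.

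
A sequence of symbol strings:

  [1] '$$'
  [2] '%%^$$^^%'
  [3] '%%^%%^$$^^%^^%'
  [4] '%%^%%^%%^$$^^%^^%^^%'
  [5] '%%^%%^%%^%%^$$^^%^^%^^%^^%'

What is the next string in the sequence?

Each term wraps the previous one in %%^ on the left and ^^% on the right.
One more step from %%^%%^%%^%%^$$^^%^^%^^%^^% gives the answer.

%%^%%^%%^%%^%%^$$^^%^^%^^%^^%^^%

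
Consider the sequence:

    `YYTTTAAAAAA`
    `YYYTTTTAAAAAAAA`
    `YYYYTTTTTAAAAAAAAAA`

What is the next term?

YYYYYTTTTTTAAAAAAAAAAAA

The n-th term is n-1 Y's then n T's then 2n A's, where the shown terms are n = 3, 4, 5.
At n = 6 the blocks have lengths 5, 6, 12.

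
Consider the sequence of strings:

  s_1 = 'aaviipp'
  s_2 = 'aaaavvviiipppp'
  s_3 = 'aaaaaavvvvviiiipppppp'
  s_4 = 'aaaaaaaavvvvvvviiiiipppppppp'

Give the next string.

aaaaaaaaaavvvvvvvvviiiiiipppppppppp

Term n consists of 2n a's, followed by 2n-1 v's, followed by n+1 i's, followed by 2n p's (n = 1, 2, …).
For the next term, n = 5, so the run lengths are 10, 9, 6, 10.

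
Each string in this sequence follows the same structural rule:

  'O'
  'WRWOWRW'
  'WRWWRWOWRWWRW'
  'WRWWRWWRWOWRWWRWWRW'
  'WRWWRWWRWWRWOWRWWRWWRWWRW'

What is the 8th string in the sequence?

WRWWRWWRWWRWWRWWRWWRWOWRWWRWWRWWRWWRWWRWWRW

s(k+1) = WRW·s(k)·WRW, so each term gains WRW as a prefix and WRW as a suffix.
From WRWWRWWRWWRWOWRWWRWWRWWRW, 3 further steps: WRWWRWWRWWRWOWRWWRWWRWWRW → WRWWRWWRWWRWWRWOWRWWRWWRWWRWWRW → WRWWRWWRWWRWWRWWRWOWRWWRWWRWWRWWRWWRW → (answer).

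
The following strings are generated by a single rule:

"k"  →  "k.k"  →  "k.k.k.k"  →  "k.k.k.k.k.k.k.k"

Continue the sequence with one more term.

Each string is two copies of the previous one joined by '.'.
So the next term is two copies of k.k.k.k.k.k.k.k with '.' between the halves.

k.k.k.k.k.k.k.k.k.k.k.k.k.k.k.k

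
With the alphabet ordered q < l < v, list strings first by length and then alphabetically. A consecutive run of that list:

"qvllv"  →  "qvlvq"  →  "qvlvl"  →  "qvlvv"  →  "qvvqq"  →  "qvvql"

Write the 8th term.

qvvlq

Continuing the enumeration 2 steps past qvvql: qvvql → qvvqv → (answer).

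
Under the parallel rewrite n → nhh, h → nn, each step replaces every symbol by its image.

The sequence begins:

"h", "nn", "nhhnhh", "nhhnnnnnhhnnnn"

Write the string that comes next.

Rewriting the 14 symbols of nhhnnnnnhhnnnn one by one yields nhh nn nn nhh nhh nhh nhh nhh nn nn nhh nhh nhh nhh; concatenated:

nhhnnnnnhhnhhnhhnhhnhhnnnnnhhnhhnhhnhh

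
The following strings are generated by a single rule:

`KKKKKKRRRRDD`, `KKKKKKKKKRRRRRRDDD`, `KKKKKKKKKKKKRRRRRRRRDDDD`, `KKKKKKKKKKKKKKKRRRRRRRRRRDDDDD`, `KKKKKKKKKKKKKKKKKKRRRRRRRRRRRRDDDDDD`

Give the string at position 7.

KKKKKKKKKKKKKKKKKKKKKKKKRRRRRRRRRRRRRRRRDDDDDDDD

Reading off run lengths: K runs 6, 9, 12, 15, 18; R runs 4, 6, 8, 10, 12; D runs 2, 3, 4, 5, 6 — each is linear in n, where the shown terms are n = 2, 3, 4, 5, 6.
At n = 8 the blocks have lengths 24, 16, 8.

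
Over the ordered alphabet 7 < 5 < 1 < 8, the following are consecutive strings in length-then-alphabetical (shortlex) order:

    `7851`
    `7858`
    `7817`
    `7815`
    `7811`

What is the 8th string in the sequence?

Advancing 3 positions from 7811 through 7811 → 7818 → 7887 reaches term 8.

7885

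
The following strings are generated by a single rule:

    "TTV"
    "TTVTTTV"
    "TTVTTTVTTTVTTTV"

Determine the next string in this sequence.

TTVTTTVTTTVTTTVTTTVTTTVTTTVTTTV

Each string is two copies of the previous one joined by 'T'.
One more doubling of TTVTTTVTTTVTTTV gives the answer.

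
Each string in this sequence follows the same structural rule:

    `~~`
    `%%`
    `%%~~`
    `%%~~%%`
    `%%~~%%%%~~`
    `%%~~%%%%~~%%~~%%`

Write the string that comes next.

From term 3 onward, concatenate the last term with the second-to-last: %%·~~ = %%~~, %%~~·%% = %%~~%%, …
So term 7 is %%~~%%%%~~%%~~%%·%%~~%%%%~~.

%%~~%%%%~~%%~~%%%%~~%%%%~~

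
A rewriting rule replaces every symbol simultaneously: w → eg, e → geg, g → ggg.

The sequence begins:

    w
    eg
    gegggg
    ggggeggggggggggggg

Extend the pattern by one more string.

gggggggggggggegggggggggggggggggggggggggggggggggggggggg

Replace each of the 18 characters of ggggeggggggggggggg in place — ggg ggg ggg ggg geg ggg ggg ggg ggg ggg ggg ggg ggg ggg ggg ggg ggg ggg — and concatenate.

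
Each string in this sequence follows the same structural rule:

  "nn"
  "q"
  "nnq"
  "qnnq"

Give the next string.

nnqqnnq

Each term (from the third on) is the two preceding terms concatenated in order: term 3 = nn·q = nnq.
So term 5 is nnq·qnnq.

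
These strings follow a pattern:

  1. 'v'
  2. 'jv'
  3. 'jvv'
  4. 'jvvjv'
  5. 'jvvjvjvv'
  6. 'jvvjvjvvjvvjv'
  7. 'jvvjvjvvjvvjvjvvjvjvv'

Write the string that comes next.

jvvjvjvvjvvjvjvvjvjvvjvvjvjvvjvvjv

Each term (from the third on) is the previous term followed by the one before it: term 3 = jv·v = jvv.
So term 8 is jvvjvjvvjvvjvjvvjvjvv·jvvjvjvvjvvjv.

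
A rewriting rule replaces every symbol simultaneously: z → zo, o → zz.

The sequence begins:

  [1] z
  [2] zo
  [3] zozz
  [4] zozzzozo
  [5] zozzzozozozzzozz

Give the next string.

Applying the rule to each of the 16 symbols of zozzzozozozzzozz gives the pieces zo zz zo zo zo zz zo zz zo zz zo zo zo zz zo zo, which concatenate to the answer.

zozzzozozozzzozzzozzzozozozzzozo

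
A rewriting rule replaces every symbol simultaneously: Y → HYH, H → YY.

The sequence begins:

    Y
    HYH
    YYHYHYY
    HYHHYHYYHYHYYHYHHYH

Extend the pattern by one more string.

YYHYHYYYYHYHYYHYHHYHYYHYHYYHYHHYHYYHYHYYYYHYHYY

Applying the rule to each of the 19 symbols of HYHHYHYYHYHYYHYHHYH gives the pieces YY HYH YY YY HYH YY HYH HYH YY HYH YY HYH HYH YY HYH YY YY HYH YY, which concatenate to the answer.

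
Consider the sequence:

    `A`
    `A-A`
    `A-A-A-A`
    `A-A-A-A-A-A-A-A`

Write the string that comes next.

A-A-A-A-A-A-A-A-A-A-A-A-A-A-A-A

Each string is two copies of the previous one joined by '-'.
One more doubling of A-A-A-A-A-A-A-A gives the answer.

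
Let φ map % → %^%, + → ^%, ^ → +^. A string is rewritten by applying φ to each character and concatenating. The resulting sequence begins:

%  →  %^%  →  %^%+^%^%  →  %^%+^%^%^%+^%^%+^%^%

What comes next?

φ(%^%+^%^%^%+^%^%+^%^%) expands symbol-by-symbol to %^% +^ %^% ^% +^ %^% +^ %^% +^ %^% ^% +^ %^% +^ %^% ^% +^ %^% +^ %^%; joining the 20 pieces gives the next term.

%^%+^%^%^%+^%^%+^%^%+^%^%^%+^%^%+^%^%^%+^%^%+^%^%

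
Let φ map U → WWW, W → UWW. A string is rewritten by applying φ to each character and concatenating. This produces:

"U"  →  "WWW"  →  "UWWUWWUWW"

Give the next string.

WWWUWWUWWWWWUWWUWWWWWUWWUWW

Expanding UWWUWWUWW: U→WWW, W→UWW, W→UWW, U→WWW, W→UWW, W→UWW, U→WWW, W→UWW, W→UWW. Concatenated: WWW UWW UWW WWW UWW UWW WWW UWW UWW.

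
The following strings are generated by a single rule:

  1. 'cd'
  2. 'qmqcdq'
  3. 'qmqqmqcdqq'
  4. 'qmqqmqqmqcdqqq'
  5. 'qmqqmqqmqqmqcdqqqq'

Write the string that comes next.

s(k+1) = qmq·s(k)·q, so each term gains qmq as a prefix and q as a suffix.
Applying this once more to qmqqmqqmqqmqcdqqqq:

qmqqmqqmqqmqqmqcdqqqqq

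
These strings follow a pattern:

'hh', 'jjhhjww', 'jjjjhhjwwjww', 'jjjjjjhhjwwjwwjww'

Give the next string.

Each term wraps the previous one in jj on the left and jww on the right.
So the next term is jj·jjjjjjhhjwwjwwjww·jww.

jjjjjjjjhhjwwjwwjwwjww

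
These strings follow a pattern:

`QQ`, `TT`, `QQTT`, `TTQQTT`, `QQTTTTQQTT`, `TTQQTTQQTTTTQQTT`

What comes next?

QQTTTTQQTTTTQQTTQQTTTTQQTT

From term 3 onward, concatenate the second-to-last term with the last: QQ·TT = QQTT, TT·QQTT = TTQQTT, …
The next term joins QQTTTTQQTT and TTQQTTQQTTTTQQTT.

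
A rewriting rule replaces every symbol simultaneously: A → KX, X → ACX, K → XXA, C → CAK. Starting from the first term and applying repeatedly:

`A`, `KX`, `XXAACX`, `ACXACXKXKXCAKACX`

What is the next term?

KXCAKACXKXCAKACXXXAACXXXAACXCAKKXXXAKXCAKACX

φ(ACXACXKXKXCAKACX) expands symbol-by-symbol to KX CAK ACX KX CAK ACX XXA ACX XXA ACX CAK KX XXA KX CAK ACX; joining the 16 pieces gives the next term.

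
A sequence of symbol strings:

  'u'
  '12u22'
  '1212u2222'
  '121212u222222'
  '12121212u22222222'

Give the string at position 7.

121212121212u222222222222

Every step adds 12 to the front and 22 to the end of the previous string.
From 12121212u22222222, 2 further steps: 12121212u22222222 → 1212121212u2222222222 → (answer).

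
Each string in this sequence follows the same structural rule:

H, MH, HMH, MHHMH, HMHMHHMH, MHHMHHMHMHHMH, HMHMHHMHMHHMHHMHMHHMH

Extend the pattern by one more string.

MHHMHHMHMHHMHHMHMHHMHMHHMHHMHMHHMH

Each term (from the third on) is the two preceding terms concatenated in order: term 3 = H·MH = HMH.
Continuing: MHHMHHMHMHHMH · HMHMHHMHMHHMHHMHMHHMH gives term 8.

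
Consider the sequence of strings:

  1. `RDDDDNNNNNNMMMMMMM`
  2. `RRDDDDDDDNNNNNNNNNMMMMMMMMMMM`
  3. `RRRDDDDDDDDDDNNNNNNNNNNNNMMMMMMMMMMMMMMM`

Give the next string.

RRRRDDDDDDDDDDDDDNNNNNNNNNNNNNNNMMMMMMMMMMMMMMMMMMM

The n-th term is n-1 R's then 3n-2 D's then 3n N's then 4n-1 M's, where the shown terms are n = 2, 3, 4.
Setting n = 5 gives 4, 13, 15, 19 characters in each block.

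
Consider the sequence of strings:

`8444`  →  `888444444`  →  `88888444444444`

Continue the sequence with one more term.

Reading off run lengths: 8 runs 1, 3, 5; 4 runs 3, 6, 9 — each is linear in n (n = 1, 2, …).
Setting n = 4 gives 7, 12 characters in each block.

8888888444444444444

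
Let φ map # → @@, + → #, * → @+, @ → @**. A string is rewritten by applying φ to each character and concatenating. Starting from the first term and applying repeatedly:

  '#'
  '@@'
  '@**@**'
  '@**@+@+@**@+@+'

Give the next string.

Replace each of the 14 characters of @**@+@+@**@+@+ in place — @** @+ @+ @** # @** # @** @+ @+ @** # @** # — and concatenate.

@**@+@+@**#@**#@**@+@+@**#@**#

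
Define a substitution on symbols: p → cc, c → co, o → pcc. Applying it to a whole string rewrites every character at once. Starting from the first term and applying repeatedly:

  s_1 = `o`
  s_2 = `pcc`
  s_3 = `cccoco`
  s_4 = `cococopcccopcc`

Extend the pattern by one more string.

Replace each of the 14 characters of cococopcccopcc in place — co pcc co pcc co pcc cc co co co pcc cc co co — and concatenate.

copcccopcccopcccccococopcccccoco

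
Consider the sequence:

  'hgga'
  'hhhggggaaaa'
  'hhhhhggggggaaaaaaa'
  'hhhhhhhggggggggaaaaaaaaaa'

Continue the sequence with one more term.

hhhhhhhhhggggggggggaaaaaaaaaaaaa

Reading off run lengths: h runs 1, 3, 5, 7; g runs 2, 4, 6, 8; a runs 1, 4, 7, 10 — each is linear in n (n = 1, 2, …).
At n = 5 the blocks have lengths 9, 10, 13.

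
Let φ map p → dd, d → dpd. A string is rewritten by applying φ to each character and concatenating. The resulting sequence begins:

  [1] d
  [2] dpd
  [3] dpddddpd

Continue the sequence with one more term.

dpddddpddpddpddpddddpd

Apply φ to dpddddpd symbol by symbol: d→dpd, p→dd, d→dpd, d→dpd, d→dpd, d→dpd, p→dd, d→dpd; joined: dpd dd dpd dpd dpd dpd dd dpd.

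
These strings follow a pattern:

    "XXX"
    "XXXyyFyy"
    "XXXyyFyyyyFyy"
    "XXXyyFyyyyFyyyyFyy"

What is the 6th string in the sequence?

XXXyyFyyyyFyyyyFyyyyFyyyyFyy

The strings grow by a fixed suffix yyFyy each time.
From XXXyyFyyyyFyyyyFyy, 2 further steps: XXXyyFyyyyFyyyyFyy → XXXyyFyyyyFyyyyFyyyyFyy → (answer).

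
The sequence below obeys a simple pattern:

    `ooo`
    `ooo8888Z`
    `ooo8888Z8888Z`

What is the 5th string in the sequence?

ooo8888Z8888Z8888Z8888Z

Each term is the previous one with 8888Z appended.
From ooo8888Z8888Z, 2 further steps: ooo8888Z8888Z → ooo8888Z8888Z8888Z → (answer).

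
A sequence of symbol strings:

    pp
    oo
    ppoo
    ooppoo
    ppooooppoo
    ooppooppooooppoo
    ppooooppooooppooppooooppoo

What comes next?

ooppooppooooppooppooooppooooppooppooooppoo

From term 3 onward, concatenate the second-to-last term with the last: pp·oo = ppoo, oo·ppoo = ooppoo, …
So term 8 is ooppooppooooppoo·ppooooppooooppooppooooppoo.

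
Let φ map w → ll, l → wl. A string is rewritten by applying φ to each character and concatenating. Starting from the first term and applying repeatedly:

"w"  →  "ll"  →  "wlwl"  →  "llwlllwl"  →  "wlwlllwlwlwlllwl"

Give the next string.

llwlllwlwlwlllwlllwlllwlwlwlllwl

Replace each of the 16 characters of wlwlllwlwlwlllwl in place — ll wl ll wl wl wl ll wl ll wl ll wl wl wl ll wl — and concatenate.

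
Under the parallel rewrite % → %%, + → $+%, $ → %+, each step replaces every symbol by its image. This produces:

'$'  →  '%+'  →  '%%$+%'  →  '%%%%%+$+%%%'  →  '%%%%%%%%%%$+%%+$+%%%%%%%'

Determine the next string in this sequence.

Applying the rule to each of the 24 symbols of %%%%%%%%%%$+%%+$+%%%%%%% gives the pieces %% %% %% %% %% %% %% %% %% %% %+ $+% %% %% $+% %+ $+% %% %% %% %% %% %% %%, which concatenate to the answer.

%%%%%%%%%%%%%%%%%%%%%+$+%%%%%$+%%+$+%%%%%%%%%%%%%%%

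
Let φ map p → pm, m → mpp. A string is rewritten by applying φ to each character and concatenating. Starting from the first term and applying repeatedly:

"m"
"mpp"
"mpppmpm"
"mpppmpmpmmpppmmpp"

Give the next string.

Rewriting the 17 symbols of mpppmpmpmmpppmmpp one by one yields mpp pm pm pm mpp pm mpp pm mpp mpp pm pm pm mpp mpp pm pm; concatenated:

mpppmpmpmmpppmmpppmmppmpppmpmpmmppmpppmpm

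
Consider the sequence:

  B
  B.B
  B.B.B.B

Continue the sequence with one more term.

B.B.B.B.B.B.B.B

s(k+1) = s(k)·.·s(k) — each term doubles the last with '.' between the halves.
So the next term is two copies of B.B.B.B with '.' between the halves.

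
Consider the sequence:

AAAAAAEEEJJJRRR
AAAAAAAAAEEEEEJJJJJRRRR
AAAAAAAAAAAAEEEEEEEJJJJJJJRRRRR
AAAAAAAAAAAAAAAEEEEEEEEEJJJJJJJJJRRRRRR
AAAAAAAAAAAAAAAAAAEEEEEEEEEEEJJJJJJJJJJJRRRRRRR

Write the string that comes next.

The n-th term is 3n A's then 2n-1 E's then 2n-1 J's then n+1 R's, where the shown terms are n = 2, 3, 4, 5, 6.
At n = 7 the blocks have lengths 21, 13, 13, 8.

AAAAAAAAAAAAAAAAAAAAAEEEEEEEEEEEEEJJJJJJJJJJJJJRRRRRRRR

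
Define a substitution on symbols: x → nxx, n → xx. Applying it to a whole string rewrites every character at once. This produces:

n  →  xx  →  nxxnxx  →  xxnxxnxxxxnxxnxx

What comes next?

Rewriting the 16 symbols of xxnxxnxxxxnxxnxx one by one yields nxx nxx xx nxx nxx xx nxx nxx nxx nxx xx nxx nxx xx nxx nxx; concatenated:

nxxnxxxxnxxnxxxxnxxnxxnxxnxxxxnxxnxxxxnxxnxx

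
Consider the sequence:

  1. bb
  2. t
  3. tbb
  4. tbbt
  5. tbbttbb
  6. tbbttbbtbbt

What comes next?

tbbttbbtbbttbbttbb

Each term (from the third on) is the previous term followed by the one before it: term 3 = t·bb = tbb.
Continuing: tbbttbbtbbt · tbbttbb gives term 7.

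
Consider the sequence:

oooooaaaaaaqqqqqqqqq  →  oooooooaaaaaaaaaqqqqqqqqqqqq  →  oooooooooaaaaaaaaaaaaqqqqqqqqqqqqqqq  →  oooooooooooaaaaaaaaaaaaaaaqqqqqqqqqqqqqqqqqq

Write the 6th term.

The n-th term is 2n+1 o's then 3n a's then 3n+3 q's, where the shown terms are n = 2, 3, 4, 5.
At n = 7 the blocks have lengths 15, 21, 24.

oooooooooooooooaaaaaaaaaaaaaaaaaaaaaqqqqqqqqqqqqqqqqqqqqqqqq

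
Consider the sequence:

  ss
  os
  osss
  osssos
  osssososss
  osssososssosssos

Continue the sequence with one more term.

From term 3 onward, concatenate the last term with the second-to-last: os·ss = osss, osss·os = osssos, …
Continuing: osssososssosssos · osssososss gives term 7.

osssososssosssososssososss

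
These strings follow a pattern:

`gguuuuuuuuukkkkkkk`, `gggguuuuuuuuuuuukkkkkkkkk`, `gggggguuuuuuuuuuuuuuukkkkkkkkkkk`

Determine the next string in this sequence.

The n-th term is 2n-2 g's then 3n+3 u's then 2n+3 k's, where the shown terms are n = 2, 3, 4.
For the next term, n = 5, so the run lengths are 8, 18, 13.

gggggggguuuuuuuuuuuuuuuuuukkkkkkkkkkkkk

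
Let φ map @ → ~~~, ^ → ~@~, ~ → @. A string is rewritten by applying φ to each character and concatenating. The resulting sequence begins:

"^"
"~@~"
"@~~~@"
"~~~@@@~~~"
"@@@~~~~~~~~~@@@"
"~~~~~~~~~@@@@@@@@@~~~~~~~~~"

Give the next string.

@@@@@@@@@~~~~~~~~~~~~~~~~~~~~~~~~~~~@@@@@@@@@

Replace each of the 27 characters of ~~~~~~~~~@@@@@@@@@~~~~~~~~~ in place — @ @ @ @ @ @ @ @ @ ~~~ ~~~ ~~~ ~~~ ~~~ ~~~ ~~~ ~~~ ~~~ @ @ @ @ @ @ @ @ @ — and concatenate.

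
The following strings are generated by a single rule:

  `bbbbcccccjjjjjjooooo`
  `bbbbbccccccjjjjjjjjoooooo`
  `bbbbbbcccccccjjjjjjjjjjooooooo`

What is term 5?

bbbbbbbbcccccccccjjjjjjjjjjjjjjooooooooo

Reading off run lengths: b runs 4, 5, 6; c runs 5, 6, 7; j runs 6, 8, 10; o runs 5, 6, 7 — each is linear in n, where the shown terms are n = 3, 4, 5.
At n = 7 the blocks have lengths 8, 9, 14, 9.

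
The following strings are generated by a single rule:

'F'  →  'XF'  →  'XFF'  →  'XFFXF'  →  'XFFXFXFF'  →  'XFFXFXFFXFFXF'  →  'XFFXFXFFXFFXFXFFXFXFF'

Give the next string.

From term 3 onward, concatenate the last term with the second-to-last: XF·F = XFF, XFF·XF = XFFXF, …
Continuing: XFFXFXFFXFFXFXFFXFXFF · XFFXFXFFXFFXF gives term 8.

XFFXFXFFXFFXFXFFXFXFFXFFXFXFFXFFXF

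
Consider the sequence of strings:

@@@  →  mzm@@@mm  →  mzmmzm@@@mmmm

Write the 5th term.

Each term wraps the previous one in mzm on the left and mm on the right.
From mzmmzm@@@mmmm, 2 further steps: mzmmzm@@@mmmm → mzmmzmmzm@@@mmmmmm → (answer).

mzmmzmmzmmzm@@@mmmmmmmm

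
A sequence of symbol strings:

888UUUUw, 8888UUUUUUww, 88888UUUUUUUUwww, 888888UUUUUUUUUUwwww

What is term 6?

Term n consists of n+2 8's, followed by 2n+2 U's, followed by n w's (n = 1, 2, …).
At n = 6 the blocks have lengths 8, 14, 6.

88888888UUUUUUUUUUUUUUwwwwww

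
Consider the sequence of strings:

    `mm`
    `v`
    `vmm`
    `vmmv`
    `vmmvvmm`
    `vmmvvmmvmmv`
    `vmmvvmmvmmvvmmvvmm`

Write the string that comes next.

This is a Fibonacci-style word recurrence s(k) = s(k−1)·s(k−2): e.g. v·mm = vmm.
Continuing: vmmvvmmvmmvvmmvvmm · vmmvvmmvmmv gives term 8.

vmmvvmmvmmvvmmvvmmvmmvvmmvmmv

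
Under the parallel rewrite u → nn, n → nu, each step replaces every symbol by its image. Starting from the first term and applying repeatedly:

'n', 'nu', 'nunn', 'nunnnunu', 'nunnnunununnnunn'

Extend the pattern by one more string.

Applying the rule to each of the 16 symbols of nunnnunununnnunn gives the pieces nu nn nu nu nu nn nu nn nu nn nu nu nu nn nu nu, which concatenate to the answer.

nunnnunununnnunnnunnnunununnnunu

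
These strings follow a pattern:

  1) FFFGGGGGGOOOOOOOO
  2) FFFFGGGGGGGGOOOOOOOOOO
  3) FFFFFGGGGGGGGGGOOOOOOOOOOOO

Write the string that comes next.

Reading off run lengths: F runs 3, 4, 5; G runs 6, 8, 10; O runs 8, 10, 12 — each is linear in n, where the shown terms are n = 3, 4, 5.
For the next term, n = 6, so the run lengths are 6, 12, 14.

FFFFFFGGGGGGGGGGGGOOOOOOOOOOOOOO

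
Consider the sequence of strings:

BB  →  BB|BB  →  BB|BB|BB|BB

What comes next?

s(k+1) = s(k)·|·s(k) — each term doubles the last with '|' between the halves.
So the next term is two copies of BB|BB|BB|BB with '|' between the halves.

BB|BB|BB|BB|BB|BB|BB|BB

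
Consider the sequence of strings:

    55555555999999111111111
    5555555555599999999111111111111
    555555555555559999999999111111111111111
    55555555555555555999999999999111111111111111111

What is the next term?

5555555555555555555599999999999999111111111111111111111

Each string has the form 5^{3n-1} 9^{2n} 1^{3n}, where the shown terms are n = 3, 4, 5, 6.
At n = 7 the blocks have lengths 20, 14, 21.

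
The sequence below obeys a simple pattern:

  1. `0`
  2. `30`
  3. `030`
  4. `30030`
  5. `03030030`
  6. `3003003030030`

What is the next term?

This is a Fibonacci-style word recurrence s(k) = s(k−2)·s(k−1): e.g. 0·30 = 030.
The next term joins 03030030 and 3003003030030.

030300303003003030030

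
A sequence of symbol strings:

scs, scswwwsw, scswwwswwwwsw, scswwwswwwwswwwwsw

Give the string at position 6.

Each term is the previous one with wwwsw appended.
From scswwwswwwwswwwwsw, 2 further steps: scswwwswwwwswwwwsw → scswwwswwwwswwwwswwwwsw → (answer).

scswwwswwwwswwwwswwwwswwwwsw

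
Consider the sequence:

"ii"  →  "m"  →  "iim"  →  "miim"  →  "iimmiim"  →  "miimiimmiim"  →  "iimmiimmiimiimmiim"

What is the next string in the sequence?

miimiimmiimiimmiimmiimiimmiim

This is a Fibonacci-style word recurrence s(k) = s(k−2)·s(k−1): e.g. ii·m = iim.
Continuing: miimiimmiim · iimmiimmiimiimmiim gives term 8.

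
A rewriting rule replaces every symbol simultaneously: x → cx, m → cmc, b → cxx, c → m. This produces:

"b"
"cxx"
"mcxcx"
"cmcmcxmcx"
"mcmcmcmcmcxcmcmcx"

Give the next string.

φ(mcmcmcmcmcxcmcmcx) expands symbol-by-symbol to cmc m cmc m cmc m cmc m cmc m cx m cmc m cmc m cx; joining the 17 pieces gives the next term.

cmcmcmcmcmcmcmcmcmcmcxmcmcmcmcmcx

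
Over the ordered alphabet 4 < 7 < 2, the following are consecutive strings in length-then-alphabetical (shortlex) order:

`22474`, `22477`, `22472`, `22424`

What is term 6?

22422

Stepping forward 2 times from 22424: 22424 → 22427, then the target.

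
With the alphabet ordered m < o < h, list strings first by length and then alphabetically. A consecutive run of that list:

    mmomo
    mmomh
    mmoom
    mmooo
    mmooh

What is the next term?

Treat mmooh as a base-3 numeral over the given alphabet and add one, carrying through any trailing h's.

mmohm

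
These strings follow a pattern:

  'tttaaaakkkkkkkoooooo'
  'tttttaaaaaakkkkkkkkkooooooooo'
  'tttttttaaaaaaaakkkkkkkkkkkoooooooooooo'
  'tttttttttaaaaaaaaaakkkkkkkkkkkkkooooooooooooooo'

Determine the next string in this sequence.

tttttttttttaaaaaaaaaaaakkkkkkkkkkkkkkkoooooooooooooooooo

Term n consists of 2n-1 t's, followed by 2n a's, followed by 2n+3 k's, followed by 3n o's, where the shown terms are n = 2, 3, 4, 5.
For the next term, n = 6, so the run lengths are 11, 12, 15, 18.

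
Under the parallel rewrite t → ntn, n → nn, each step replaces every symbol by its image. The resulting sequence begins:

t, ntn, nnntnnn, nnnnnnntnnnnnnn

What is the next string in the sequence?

nnnnnnnnnnnnnnntnnnnnnnnnnnnnnn

Applying the rule to each of the 15 symbols of nnnnnnntnnnnnnn gives the pieces nn nn nn nn nn nn nn ntn nn nn nn nn nn nn nn, which concatenate to the answer.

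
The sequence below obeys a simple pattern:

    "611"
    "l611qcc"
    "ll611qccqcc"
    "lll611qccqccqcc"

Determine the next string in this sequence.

llll611qccqccqccqcc

Each term wraps the previous one in l on the left and qcc on the right.
So the next term is l·lll611qccqccqcc·qcc.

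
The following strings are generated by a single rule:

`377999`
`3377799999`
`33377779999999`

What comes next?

The n-th term is n-1 3's then n 7's then 2n-1 9's, where the shown terms are n = 2, 3, 4.
At n = 5 the blocks have lengths 4, 5, 9.

333377777999999999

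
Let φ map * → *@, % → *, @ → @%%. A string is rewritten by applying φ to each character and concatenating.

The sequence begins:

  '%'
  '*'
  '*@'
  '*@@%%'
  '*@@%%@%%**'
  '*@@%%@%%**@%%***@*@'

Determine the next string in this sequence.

Rewriting the 19 symbols of *@@%%@%%**@%%***@*@ one by one yields *@ @%% @%% * * @%% * * *@ *@ @%% * * *@ *@ *@ @%% *@ @%%; concatenated:

*@@%%@%%**@%%***@*@@%%***@*@*@@%%*@@%%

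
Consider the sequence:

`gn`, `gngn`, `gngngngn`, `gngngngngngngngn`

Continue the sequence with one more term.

s(k+1) = s(k)·s(k) — each term doubles the last.
One more doubling of gngngngngngngngn gives the answer.

gngngngngngngngngngngngngngngngn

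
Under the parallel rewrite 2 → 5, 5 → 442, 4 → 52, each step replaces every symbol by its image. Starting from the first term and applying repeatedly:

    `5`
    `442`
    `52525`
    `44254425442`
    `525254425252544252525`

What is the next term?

Rewriting the 21 symbols of 525254425252544252525 one by one yields 442 5 442 5 442 52 52 5 442 5 442 5 442 52 52 5 442 5 442 5 442; concatenated:

4425442544252525442544254425252544254425442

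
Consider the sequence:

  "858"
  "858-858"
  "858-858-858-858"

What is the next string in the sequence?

Every step duplicates the string with '-' between the halves.
Doubling 858-858-858-858 with '-' between the halves:

858-858-858-858-858-858-858-858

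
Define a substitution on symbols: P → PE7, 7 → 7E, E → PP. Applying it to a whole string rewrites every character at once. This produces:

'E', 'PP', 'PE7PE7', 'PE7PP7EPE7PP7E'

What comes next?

φ(PE7PP7EPE7PP7E) expands symbol-by-symbol to PE7 PP 7E PE7 PE7 7E PP PE7 PP 7E PE7 PE7 7E PP; joining the 14 pieces gives the next term.

PE7PP7EPE7PE77EPPPE7PP7EPE7PE77EPP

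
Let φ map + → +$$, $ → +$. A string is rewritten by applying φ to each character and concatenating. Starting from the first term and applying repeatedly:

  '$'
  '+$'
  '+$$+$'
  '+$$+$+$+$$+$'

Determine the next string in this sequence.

Apply φ to +$$+$+$+$$+$ symbol by symbol: +→+$$, $→+$, $→+$, +→+$$, $→+$, +→+$$, $→+$, +→+$$, $→+$, $→+$, +→+$$, $→+$; joined: +$$ +$ +$ +$$ +$ +$$ +$ +$$ +$ +$ +$$ +$.

+$$+$+$+$$+$+$$+$+$$+$+$+$$+$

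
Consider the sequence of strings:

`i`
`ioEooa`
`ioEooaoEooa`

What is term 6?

ioEooaoEooaoEooaoEooaoEooa

Every step adds oEooa to the end: s(k+1) = s(k)·oEooa.
From ioEooaoEooa, 3 further steps: ioEooaoEooa → ioEooaoEooaoEooa → ioEooaoEooaoEooaoEooa → (answer).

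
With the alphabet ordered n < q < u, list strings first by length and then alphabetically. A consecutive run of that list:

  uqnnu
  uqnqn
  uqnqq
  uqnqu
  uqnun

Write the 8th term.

Advancing 3 positions from uqnun through uqnun → uqnuq → uqnuu reaches term 8.

uqqnn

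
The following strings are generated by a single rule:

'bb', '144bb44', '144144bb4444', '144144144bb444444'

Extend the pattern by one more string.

Every step adds 144 to the front and 44 to the end of the previous string.
One more step from 144144144bb444444 gives the answer.

144144144144bb44444444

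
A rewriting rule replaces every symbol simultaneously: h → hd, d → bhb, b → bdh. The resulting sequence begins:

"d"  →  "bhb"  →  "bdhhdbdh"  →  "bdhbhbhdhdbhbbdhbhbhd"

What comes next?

φ(bdhbhbhdhdbhbbdhbhbhd) expands symbol-by-symbol to bdh bhb hd bdh hd bdh hd bhb hd bhb bdh hd bdh bdh bhb hd bdh hd bdh hd bhb; joining the 21 pieces gives the next term.

bdhbhbhdbdhhdbdhhdbhbhdbhbbdhhdbdhbdhbhbhdbdhhdbdhhdbhb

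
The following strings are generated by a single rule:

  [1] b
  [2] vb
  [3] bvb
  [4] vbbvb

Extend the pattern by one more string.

bvbvbbvb

From term 3 onward, concatenate the second-to-last term with the last: b·vb = bvb, vb·bvb = vbbvb, …
The next term joins bvb and vbbvb.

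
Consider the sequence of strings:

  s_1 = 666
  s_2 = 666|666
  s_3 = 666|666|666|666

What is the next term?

Each string is two copies of the previous one joined by '|'.
One more doubling of 666|666|666|666 gives the answer.

666|666|666|666|666|666|666|666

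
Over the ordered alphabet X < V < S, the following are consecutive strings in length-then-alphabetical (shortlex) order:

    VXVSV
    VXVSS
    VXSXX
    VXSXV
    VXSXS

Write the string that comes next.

The successor of VXSXS increments the rightmost position that isn't already S and resets every position after it to X.

VXSVX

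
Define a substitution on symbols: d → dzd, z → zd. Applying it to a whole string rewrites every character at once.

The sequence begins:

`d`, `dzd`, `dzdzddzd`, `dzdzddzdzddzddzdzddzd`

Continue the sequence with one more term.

Applying the rule to each of the 21 symbols of dzdzddzdzddzddzdzddzd gives the pieces dzd zd dzd zd dzd dzd zd dzd zd dzd dzd zd dzd dzd zd dzd zd dzd dzd zd dzd, which concatenate to the answer.

dzdzddzdzddzddzdzddzdzddzddzdzddzddzdzddzdzddzddzdzddzd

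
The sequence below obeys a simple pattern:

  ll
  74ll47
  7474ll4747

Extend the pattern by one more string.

s(k+1) = 74·s(k)·47, so each term gains 74 as a prefix and 47 as a suffix.
Applying this once more to 7474ll4747:

747474ll474747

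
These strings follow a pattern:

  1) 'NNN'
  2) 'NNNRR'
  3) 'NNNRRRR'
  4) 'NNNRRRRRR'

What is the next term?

NNNRRRRRRRR

The strings grow by a fixed suffix RR each time.
One more step from NNNRRRRRR gives the answer.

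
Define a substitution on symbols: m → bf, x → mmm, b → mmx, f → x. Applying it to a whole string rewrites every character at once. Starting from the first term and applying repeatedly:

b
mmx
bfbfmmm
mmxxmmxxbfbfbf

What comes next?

bfbfmmmmmmbfbfmmmmmmmmxxmmxxmmxx

Applying the rule to each of the 14 symbols of mmxxmmxxbfbfbf gives the pieces bf bf mmm mmm bf bf mmm mmm mmx x mmx x mmx x, which concatenate to the answer.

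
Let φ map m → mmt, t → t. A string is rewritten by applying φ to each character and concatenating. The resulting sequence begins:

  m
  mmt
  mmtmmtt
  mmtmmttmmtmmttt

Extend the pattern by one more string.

Applying the rule to each of the 15 symbols of mmtmmttmmtmmttt gives the pieces mmt mmt t mmt mmt t t mmt mmt t mmt mmt t t t, which concatenate to the answer.

mmtmmttmmtmmtttmmtmmttmmtmmtttt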